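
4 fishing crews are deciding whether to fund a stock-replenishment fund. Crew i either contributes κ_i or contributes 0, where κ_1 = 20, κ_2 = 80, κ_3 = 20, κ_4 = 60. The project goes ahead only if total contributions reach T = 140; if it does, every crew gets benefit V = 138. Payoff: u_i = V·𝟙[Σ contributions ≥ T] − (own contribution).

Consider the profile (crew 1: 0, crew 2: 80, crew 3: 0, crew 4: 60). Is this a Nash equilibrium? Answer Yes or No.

Total = 140 ≥ 140: provided.
Crew 1 (pledges 0, payoff 138): pledging 20 → total 160, payoff 118. No gain.
Crew 2 (pledges 80, payoff 58): dropping to 0 → total 60, payoff 0. No gain.
Crew 3 (pledges 0, payoff 138): pledging 20 → total 160, payoff 118. No gain.
Crew 4 (pledges 60, payoff 78): dropping to 0 → total 80, payoff 0. No gain.

Yes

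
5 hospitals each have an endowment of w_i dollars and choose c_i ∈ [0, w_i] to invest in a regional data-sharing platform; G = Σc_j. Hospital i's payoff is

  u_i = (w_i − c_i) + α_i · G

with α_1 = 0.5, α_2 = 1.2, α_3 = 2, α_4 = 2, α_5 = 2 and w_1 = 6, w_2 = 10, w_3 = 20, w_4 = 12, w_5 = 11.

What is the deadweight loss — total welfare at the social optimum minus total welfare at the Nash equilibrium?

∂u_i/∂c_i = α_i − 1, so hospital i contributes w_i if α_i > 1, else 0.
α_i > 1 for i ∈ {2, 3, 4, 5}; NE contributions (0, 10, 20, 12, 11), G = 53.
W^NE = Σw_i − G^NE + (Σα_i)·G^NE = 59 + 6.7·53 = 414.1.
Planner: ∂(Σu_j)/∂c_i = Σα_j − 1 = 6.7 > 0, so everyone contributes w_i; G^SO = 59, W^SO = 59 + 6.7·59 = 454.3.
Deadweight loss = 40.2.

40.2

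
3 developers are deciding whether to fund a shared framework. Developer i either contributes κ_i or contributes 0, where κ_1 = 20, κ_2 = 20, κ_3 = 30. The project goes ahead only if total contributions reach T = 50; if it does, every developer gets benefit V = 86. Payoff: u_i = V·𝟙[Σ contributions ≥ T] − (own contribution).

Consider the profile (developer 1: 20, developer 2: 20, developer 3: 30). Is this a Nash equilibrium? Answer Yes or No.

No

Total = 70 ≥ 50: provided.
Developer 1 (pledges 20, payoff 66): dropping to 0 → total 50, payoff 86. Profitable deviation.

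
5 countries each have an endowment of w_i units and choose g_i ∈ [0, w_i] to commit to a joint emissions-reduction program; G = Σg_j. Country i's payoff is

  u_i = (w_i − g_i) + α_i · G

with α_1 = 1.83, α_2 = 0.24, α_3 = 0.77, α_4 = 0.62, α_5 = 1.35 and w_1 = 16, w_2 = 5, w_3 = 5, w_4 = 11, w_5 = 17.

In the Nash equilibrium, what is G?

∂u_i/∂g_i = α_i − 1, so country i contributes w_i if α_i > 1, else 0.
α_i > 1 for i ∈ {1, 5}; NE contributions (16, 0, 0, 0, 17), G = 33.

33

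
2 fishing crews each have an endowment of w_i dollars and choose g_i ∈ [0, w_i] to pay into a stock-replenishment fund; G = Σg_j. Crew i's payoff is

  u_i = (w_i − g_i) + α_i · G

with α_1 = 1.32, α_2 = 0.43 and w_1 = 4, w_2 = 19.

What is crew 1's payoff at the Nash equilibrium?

5.28

∂u_i/∂g_i = α_i − 1, so crew i contributes w_i if α_i > 1, else 0.
α_i > 1 for i ∈ {1}; NE contributions (4, 0), G = 4.
u_1 = (4 − 4) + 1.32·4 = 5.28.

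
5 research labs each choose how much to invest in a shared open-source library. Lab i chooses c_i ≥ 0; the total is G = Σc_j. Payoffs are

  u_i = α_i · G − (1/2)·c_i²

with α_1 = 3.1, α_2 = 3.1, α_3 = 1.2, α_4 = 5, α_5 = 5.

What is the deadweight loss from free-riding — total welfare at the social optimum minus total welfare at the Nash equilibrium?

Lab i's FOC: ∂u_i/∂c_i = α_i − c_i = 0, so c_i* = α_i.
NE contributions = (3.1, 3.1, 1.2, 5, 5); G = 17.4.
W^NE = (Σα)·G − ½Σα_i² = 17.4² − ½·70.66 = 267.43.
Planner sets c_i = Σα_j = 17.4 for every i, so G^SO = 5·17.4 = 87.
W^SO = (Σα)·G^SO − ½·5·(Σα)² = (5/2)·17.4² = 756.9.
Deadweight loss = W^SO − W^NE = 489.47.

489.47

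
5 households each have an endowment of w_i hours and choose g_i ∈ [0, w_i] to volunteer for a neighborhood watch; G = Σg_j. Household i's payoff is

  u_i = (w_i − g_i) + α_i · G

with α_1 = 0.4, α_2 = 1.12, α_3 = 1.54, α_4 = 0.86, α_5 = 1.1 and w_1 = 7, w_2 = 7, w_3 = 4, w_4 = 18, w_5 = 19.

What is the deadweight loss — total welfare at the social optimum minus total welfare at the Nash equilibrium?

∂u_i/∂g_i = α_i − 1, so household i contributes w_i if α_i > 1, else 0.
α_i > 1 for i ∈ {2, 3, 5}; NE contributions (0, 7, 4, 0, 19), G = 30.
W^NE = Σw_i − G^NE + (Σα_i)·G^NE = 55 + 4.02·30 = 175.6.
Planner: ∂(Σu_j)/∂g_i = Σα_j − 1 = 4.02 > 0, so everyone contributes w_i; G^SO = 55, W^SO = 55 + 4.02·55 = 276.1.
Deadweight loss = 100.5.

100.5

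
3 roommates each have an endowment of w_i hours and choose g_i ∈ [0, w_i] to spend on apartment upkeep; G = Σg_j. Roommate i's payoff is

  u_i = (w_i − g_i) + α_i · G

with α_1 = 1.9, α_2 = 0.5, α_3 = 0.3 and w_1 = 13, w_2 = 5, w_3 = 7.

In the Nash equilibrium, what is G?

13

∂u_i/∂g_i = α_i − 1, so roommate i contributes w_i if α_i > 1, else 0.
α_i > 1 for i ∈ {1}; NE contributions (13, 0, 0), G = 13.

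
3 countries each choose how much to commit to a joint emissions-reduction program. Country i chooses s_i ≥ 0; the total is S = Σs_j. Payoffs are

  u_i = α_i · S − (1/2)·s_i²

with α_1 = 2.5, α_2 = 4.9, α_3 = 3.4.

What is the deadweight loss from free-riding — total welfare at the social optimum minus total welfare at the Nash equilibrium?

79.23

Country i's FOC: ∂u_i/∂s_i = α_i − s_i = 0, so s_i* = α_i.
NE contributions = (2.5, 4.9, 3.4); S = 10.8.
W^NE = (Σα)·S − ½Σα_i² = 10.8² − ½·41.82 = 95.73.
Planner sets s_i = Σα_j = 10.8 for every i, so S^SO = 3·10.8 = 32.4.
W^SO = (Σα)·S^SO − ½·3·(Σα)² = (3/2)·10.8² = 174.96.
Deadweight loss = W^SO − W^NE = 79.23.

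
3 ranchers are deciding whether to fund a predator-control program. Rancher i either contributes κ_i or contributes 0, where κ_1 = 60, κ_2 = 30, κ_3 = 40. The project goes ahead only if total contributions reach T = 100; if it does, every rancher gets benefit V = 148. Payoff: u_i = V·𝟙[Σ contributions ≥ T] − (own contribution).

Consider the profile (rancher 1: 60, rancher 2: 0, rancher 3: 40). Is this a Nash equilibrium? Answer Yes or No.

Total = 100 ≥ 100: provided.
Rancher 1 (pledges 60, payoff 88): dropping to 0 → total 40, payoff 0. No gain.
Rancher 2 (pledges 0, payoff 148): pledging 30 → total 130, payoff 118. No gain.
Rancher 3 (pledges 40, payoff 108): dropping to 0 → total 60, payoff 0. No gain.

Yes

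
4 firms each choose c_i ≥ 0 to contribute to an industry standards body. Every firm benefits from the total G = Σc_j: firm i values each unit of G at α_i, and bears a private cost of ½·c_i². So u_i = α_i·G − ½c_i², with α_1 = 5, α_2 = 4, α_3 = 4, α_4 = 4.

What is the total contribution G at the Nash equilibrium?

Firm i's FOC: ∂u_i/∂c_i = α_i − c_i = 0, so c_i* = α_i.
NE contributions = (5, 4, 4, 4); G = 17.

17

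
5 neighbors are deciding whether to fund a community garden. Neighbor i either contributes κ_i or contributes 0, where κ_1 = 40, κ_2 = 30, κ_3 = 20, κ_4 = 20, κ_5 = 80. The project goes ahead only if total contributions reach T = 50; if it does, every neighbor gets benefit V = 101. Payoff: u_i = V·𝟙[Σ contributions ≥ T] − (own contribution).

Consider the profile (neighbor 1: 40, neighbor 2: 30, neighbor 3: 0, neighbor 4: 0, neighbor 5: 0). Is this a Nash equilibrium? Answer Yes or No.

Yes

Total = 70 ≥ 50: provided.
Neighbor 1 (pledges 40, payoff 61): dropping to 0 → total 30, payoff 0. No gain.
Neighbor 2 (pledges 30, payoff 71): dropping to 0 → total 40, payoff 0. No gain.
Neighbor 3 (pledges 0, payoff 101): pledging 20 → total 90, payoff 81. No gain.
Neighbor 4 (pledges 0, payoff 101): pledging 20 → total 90, payoff 81. No gain.
Neighbor 5 (pledges 0, payoff 101): pledging 80 → total 150, payoff 21. No gain.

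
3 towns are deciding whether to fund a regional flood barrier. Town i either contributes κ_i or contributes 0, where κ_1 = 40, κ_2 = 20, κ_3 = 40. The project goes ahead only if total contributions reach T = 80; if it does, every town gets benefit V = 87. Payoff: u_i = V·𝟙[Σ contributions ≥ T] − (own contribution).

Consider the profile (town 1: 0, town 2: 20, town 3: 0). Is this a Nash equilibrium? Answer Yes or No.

Total = 20 < 80: not provided.
Town 1 (pledges 0, payoff 0): pledging 40 → total 60, payoff -40. No gain.
Town 2 (pledges 20, payoff -20): dropping to 0 → total 0, payoff 0. Profitable deviation.

No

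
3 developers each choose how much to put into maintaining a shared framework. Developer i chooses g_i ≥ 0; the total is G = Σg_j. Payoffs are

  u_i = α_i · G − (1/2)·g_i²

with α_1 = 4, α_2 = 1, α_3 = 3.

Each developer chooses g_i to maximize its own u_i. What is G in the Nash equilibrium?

8

Developer i's FOC: ∂u_i/∂g_i = α_i − g_i = 0, so g_i* = α_i.
NE contributions = (4, 1, 3); G = 8.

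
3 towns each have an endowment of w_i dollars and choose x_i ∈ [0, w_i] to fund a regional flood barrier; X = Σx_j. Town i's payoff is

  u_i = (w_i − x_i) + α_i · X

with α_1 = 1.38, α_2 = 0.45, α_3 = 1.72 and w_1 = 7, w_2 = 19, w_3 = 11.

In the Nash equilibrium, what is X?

18

∂u_i/∂x_i = α_i − 1, so town i contributes w_i if α_i > 1, else 0.
α_i > 1 for i ∈ {1, 3}; NE contributions (7, 0, 11), X = 18.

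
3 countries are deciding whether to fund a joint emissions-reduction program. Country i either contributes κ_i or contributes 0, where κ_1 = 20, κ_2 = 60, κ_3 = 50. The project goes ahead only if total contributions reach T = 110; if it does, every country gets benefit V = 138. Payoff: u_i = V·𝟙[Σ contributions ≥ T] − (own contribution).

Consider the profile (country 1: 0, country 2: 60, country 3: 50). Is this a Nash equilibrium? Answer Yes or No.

Yes

Total = 110 ≥ 110: provided.
Country 1 (pledges 0, payoff 138): pledging 20 → total 130, payoff 118. No gain.
Country 2 (pledges 60, payoff 78): dropping to 0 → total 50, payoff 0. No gain.
Country 3 (pledges 50, payoff 88): dropping to 0 → total 60, payoff 0. No gain.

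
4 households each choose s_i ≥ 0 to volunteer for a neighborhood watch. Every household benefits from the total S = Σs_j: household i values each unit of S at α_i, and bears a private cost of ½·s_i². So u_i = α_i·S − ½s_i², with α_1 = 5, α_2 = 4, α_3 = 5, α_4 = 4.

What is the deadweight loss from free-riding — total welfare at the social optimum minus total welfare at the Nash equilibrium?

365

Household i's FOC: ∂u_i/∂s_i = α_i − s_i = 0, so s_i* = α_i.
NE contributions = (5, 4, 5, 4); S = 18.
W^NE = (Σα)·S − ½Σα_i² = 18² − ½·82 = 283.
Planner sets s_i = Σα_j = 18 for every i, so S^SO = 4·18 = 72.
W^SO = (Σα)·S^SO − ½·4·(Σα)² = (4/2)·18² = 648.
Deadweight loss = W^SO − W^NE = 365.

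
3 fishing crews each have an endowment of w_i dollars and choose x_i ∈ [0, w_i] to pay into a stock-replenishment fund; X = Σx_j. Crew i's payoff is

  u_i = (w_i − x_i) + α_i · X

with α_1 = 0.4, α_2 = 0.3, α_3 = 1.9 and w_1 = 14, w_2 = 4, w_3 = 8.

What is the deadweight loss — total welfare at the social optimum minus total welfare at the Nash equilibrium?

28.8

∂u_i/∂x_i = α_i − 1, so crew i contributes w_i if α_i > 1, else 0.
α_i > 1 for i ∈ {3}; NE contributions (0, 0, 8), X = 8.
W^NE = Σw_i − X^NE + (Σα_i)·X^NE = 26 + 1.6·8 = 38.8.
Planner: ∂(Σu_j)/∂x_i = Σα_j − 1 = 1.6 > 0, so everyone contributes w_i; X^SO = 26, W^SO = 26 + 1.6·26 = 67.6.
Deadweight loss = 28.8.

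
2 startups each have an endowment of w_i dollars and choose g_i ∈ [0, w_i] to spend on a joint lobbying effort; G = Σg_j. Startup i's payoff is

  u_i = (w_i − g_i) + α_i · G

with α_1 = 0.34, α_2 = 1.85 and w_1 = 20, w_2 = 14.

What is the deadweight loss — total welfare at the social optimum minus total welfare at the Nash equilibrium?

23.8

∂u_i/∂g_i = α_i − 1, so startup i contributes w_i if α_i > 1, else 0.
α_i > 1 for i ∈ {2}; NE contributions (0, 14), G = 14.
W^NE = Σw_i − G^NE + (Σα_i)·G^NE = 34 + 1.19·14 = 50.66.
Planner: ∂(Σu_j)/∂g_i = Σα_j − 1 = 1.19 > 0, so everyone contributes w_i; G^SO = 34, W^SO = 34 + 1.19·34 = 74.46.
Deadweight loss = 23.8.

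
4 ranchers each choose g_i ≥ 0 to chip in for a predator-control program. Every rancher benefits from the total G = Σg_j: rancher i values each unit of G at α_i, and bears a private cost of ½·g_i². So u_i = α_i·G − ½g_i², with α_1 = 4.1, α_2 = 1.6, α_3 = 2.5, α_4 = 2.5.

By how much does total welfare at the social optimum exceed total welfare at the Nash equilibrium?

Rancher i's FOC: ∂u_i/∂g_i = α_i − g_i = 0, so g_i* = α_i.
NE contributions = (4.1, 1.6, 2.5, 2.5); G = 10.7.
W^NE = (Σα)·G − ½Σα_i² = 10.7² − ½·31.87 = 98.555.
Planner sets g_i = Σα_j = 10.7 for every i, so G^SO = 4·10.7 = 42.8.
W^SO = (Σα)·G^SO − ½·4·(Σα)² = (4/2)·10.7² = 228.98.
Deadweight loss = W^SO − W^NE = 130.425.

130.425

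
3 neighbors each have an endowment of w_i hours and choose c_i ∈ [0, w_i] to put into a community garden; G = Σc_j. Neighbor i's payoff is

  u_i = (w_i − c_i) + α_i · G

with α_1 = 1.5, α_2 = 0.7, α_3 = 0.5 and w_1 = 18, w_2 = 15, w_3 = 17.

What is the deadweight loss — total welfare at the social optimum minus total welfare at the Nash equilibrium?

54.4

∂u_i/∂c_i = α_i − 1, so neighbor i contributes w_i if α_i > 1, else 0.
α_i > 1 for i ∈ {1}; NE contributions (18, 0, 0), G = 18.
W^NE = Σw_i − G^NE + (Σα_i)·G^NE = 50 + 1.7·18 = 80.6.
Planner: ∂(Σu_j)/∂c_i = Σα_j − 1 = 1.7 > 0, so everyone contributes w_i; G^SO = 50, W^SO = 50 + 1.7·50 = 135.
Deadweight loss = 54.4.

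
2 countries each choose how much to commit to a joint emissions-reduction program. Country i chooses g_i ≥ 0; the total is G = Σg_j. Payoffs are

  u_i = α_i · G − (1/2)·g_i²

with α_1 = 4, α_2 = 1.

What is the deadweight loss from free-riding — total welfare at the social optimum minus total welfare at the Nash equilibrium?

8.5

Country i's FOC: ∂u_i/∂g_i = α_i − g_i = 0, so g_i* = α_i.
NE contributions = (4, 1); G = 5.
W^NE = (Σα)·G − ½Σα_i² = 5² − ½·17 = 16.5.
Planner sets g_i = Σα_j = 5 for every i, so G^SO = 2·5 = 10.
W^SO = (Σα)·G^SO − ½·2·(Σα)² = (2/2)·5² = 25.
Deadweight loss = W^SO − W^NE = 8.5.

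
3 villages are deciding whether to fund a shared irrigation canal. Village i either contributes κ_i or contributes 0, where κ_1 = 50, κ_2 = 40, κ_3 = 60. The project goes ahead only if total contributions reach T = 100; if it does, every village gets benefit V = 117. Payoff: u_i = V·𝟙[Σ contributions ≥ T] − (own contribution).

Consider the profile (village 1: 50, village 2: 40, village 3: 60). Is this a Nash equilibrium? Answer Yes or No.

No

Total = 150 ≥ 100: provided.
Village 1 (pledges 50, payoff 67): dropping to 0 → total 100, payoff 117. Profitable deviation.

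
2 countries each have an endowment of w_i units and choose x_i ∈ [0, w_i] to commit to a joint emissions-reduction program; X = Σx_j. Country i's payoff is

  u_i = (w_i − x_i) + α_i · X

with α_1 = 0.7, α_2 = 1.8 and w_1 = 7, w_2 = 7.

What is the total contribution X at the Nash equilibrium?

7

∂u_i/∂x_i = α_i − 1, so country i contributes w_i if α_i > 1, else 0.
α_i > 1 for i ∈ {2}; NE contributions (0, 7), X = 7.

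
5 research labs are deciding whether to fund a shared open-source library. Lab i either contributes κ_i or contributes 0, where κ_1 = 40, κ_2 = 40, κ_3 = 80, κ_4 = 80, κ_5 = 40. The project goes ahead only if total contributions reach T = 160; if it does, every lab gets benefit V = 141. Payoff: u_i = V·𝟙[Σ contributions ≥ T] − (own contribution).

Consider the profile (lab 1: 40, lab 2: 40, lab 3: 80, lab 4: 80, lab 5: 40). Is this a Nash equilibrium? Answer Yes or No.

Total = 280 ≥ 160: provided.
Lab 1 (pledges 40, payoff 101): dropping to 0 → total 240, payoff 141. Profitable deviation.

No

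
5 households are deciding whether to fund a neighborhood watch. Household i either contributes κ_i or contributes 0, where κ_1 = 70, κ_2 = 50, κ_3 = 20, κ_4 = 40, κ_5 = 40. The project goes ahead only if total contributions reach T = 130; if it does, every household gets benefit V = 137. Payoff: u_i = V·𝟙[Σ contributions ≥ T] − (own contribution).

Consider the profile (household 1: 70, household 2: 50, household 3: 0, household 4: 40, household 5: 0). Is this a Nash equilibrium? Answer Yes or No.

Yes

Total = 160 ≥ 130: provided.
Household 1 (pledges 70, payoff 67): dropping to 0 → total 90, payoff 0. No gain.
Household 2 (pledges 50, payoff 87): dropping to 0 → total 110, payoff 0. No gain.
Household 3 (pledges 0, payoff 137): pledging 20 → total 180, payoff 117. No gain.
Household 4 (pledges 40, payoff 97): dropping to 0 → total 120, payoff 0. No gain.
Household 5 (pledges 0, payoff 137): pledging 40 → total 200, payoff 97. No gain.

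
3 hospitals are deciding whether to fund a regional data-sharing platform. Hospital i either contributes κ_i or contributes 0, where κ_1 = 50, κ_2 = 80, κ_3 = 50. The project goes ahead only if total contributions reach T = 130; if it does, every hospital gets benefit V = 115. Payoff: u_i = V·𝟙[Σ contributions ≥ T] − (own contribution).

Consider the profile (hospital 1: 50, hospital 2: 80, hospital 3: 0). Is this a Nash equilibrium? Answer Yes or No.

Yes

Total = 130 ≥ 130: provided.
Hospital 1 (pledges 50, payoff 65): dropping to 0 → total 80, payoff 0. No gain.
Hospital 2 (pledges 80, payoff 35): dropping to 0 → total 50, payoff 0. No gain.
Hospital 3 (pledges 0, payoff 115): pledging 50 → total 180, payoff 65. No gain.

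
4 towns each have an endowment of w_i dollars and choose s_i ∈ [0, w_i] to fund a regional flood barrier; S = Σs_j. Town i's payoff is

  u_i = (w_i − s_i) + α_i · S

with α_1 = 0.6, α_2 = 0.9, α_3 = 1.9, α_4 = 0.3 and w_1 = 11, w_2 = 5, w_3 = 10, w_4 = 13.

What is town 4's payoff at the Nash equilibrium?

∂u_i/∂s_i = α_i − 1, so town i contributes w_i if α_i > 1, else 0.
α_i > 1 for i ∈ {3}; NE contributions (0, 0, 10, 0), S = 10.
u_4 = (13 − 0) + 0.3·10 = 16.

16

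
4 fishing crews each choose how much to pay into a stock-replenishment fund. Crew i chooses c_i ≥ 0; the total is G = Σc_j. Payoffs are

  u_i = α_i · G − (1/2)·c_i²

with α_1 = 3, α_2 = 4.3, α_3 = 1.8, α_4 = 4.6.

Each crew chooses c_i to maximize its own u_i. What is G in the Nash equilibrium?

Crew i's FOC: ∂u_i/∂c_i = α_i − c_i = 0, so c_i* = α_i.
NE contributions = (3, 4.3, 1.8, 4.6); G = 13.7.

13.7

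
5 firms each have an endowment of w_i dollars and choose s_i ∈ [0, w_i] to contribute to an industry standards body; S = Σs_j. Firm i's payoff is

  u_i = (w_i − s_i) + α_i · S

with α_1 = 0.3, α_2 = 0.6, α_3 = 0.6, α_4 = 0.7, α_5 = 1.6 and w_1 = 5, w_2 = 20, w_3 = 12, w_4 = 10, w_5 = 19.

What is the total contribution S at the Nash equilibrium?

∂u_i/∂s_i = α_i − 1, so firm i contributes w_i if α_i > 1, else 0.
α_i > 1 for i ∈ {5}; NE contributions (0, 0, 0, 0, 19), S = 19.

19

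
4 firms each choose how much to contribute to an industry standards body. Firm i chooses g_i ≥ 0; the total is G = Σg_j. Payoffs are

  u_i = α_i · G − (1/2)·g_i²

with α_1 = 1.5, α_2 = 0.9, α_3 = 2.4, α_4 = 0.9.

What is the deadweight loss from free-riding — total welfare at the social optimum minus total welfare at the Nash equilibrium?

Firm i's FOC: ∂u_i/∂g_i = α_i − g_i = 0, so g_i* = α_i.
NE contributions = (1.5, 0.9, 2.4, 0.9); G = 5.7.
W^NE = (Σα)·G − ½Σα_i² = 5.7² − ½·9.63 = 27.675.
Planner sets g_i = Σα_j = 5.7 for every i, so G^SO = 4·5.7 = 22.8.
W^SO = (Σα)·G^SO − ½·4·(Σα)² = (4/2)·5.7² = 64.98.
Deadweight loss = W^SO − W^NE = 37.305.

37.305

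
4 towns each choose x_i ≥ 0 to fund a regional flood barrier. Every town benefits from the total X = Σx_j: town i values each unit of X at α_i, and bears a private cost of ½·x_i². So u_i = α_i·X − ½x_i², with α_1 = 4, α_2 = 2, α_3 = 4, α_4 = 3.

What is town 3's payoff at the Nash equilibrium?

Town i's FOC: ∂u_i/∂x_i = α_i − x_i = 0, so x_i* = α_i.
NE contributions = (4, 2, 4, 3); X = 13.
u_3 = α_3·X − ½·(x_3)² = 4·13 − ½·4² = 44.

44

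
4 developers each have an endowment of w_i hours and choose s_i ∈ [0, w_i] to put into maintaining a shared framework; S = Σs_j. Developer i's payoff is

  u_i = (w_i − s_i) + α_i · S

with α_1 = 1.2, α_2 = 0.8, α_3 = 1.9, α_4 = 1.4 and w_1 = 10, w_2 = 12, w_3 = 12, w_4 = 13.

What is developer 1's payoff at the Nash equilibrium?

42

∂u_i/∂s_i = α_i − 1, so developer i contributes w_i if α_i > 1, else 0.
α_i > 1 for i ∈ {1, 3, 4}; NE contributions (10, 0, 12, 13), S = 35.
u_1 = (10 − 10) + 1.2·35 = 42.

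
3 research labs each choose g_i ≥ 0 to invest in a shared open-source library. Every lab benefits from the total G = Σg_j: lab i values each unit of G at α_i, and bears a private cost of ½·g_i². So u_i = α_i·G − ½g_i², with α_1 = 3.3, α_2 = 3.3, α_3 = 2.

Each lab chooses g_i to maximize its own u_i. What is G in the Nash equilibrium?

Lab i's FOC: ∂u_i/∂g_i = α_i − g_i = 0, so g_i* = α_i.
NE contributions = (3.3, 3.3, 2); G = 8.6.

8.6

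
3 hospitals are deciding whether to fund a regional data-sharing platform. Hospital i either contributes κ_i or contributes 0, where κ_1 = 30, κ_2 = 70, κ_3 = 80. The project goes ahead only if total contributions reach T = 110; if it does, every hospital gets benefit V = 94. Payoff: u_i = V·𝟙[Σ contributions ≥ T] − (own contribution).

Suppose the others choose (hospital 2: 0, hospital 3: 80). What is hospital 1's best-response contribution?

30

Others' total = 80. Contributing 30 brings total to 110 ≥ 110: gain V − κ_1 = 64.
Best response: 30.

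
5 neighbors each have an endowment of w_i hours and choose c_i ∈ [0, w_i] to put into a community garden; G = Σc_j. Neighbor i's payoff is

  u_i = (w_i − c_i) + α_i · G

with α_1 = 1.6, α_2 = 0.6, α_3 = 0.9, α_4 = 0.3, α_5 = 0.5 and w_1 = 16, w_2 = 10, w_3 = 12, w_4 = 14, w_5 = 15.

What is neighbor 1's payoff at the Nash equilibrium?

∂u_i/∂c_i = α_i − 1, so neighbor i contributes w_i if α_i > 1, else 0.
α_i > 1 for i ∈ {1}; NE contributions (16, 0, 0, 0, 0), G = 16.
u_1 = (16 − 16) + 1.6·16 = 25.6.

25.6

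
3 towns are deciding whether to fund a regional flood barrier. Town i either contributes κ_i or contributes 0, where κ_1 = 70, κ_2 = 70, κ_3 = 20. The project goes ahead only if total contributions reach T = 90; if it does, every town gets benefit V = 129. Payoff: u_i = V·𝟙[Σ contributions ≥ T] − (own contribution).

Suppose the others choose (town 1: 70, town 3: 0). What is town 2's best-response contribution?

Others' total = 70. Contributing 70 brings total to 140 ≥ 90: gain V − κ_2 = 59.
Best response: 70.

70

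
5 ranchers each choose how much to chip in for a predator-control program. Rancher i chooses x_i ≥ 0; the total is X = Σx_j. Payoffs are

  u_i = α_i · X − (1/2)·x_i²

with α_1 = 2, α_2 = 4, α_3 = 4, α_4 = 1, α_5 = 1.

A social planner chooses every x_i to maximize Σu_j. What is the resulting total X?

Planner FOC: ∂(Σu_j)/∂x_i = (Σα_j) − x_i = 0, so x_i^SO = Σα_j = 12 for every i; X^SO = 60.

60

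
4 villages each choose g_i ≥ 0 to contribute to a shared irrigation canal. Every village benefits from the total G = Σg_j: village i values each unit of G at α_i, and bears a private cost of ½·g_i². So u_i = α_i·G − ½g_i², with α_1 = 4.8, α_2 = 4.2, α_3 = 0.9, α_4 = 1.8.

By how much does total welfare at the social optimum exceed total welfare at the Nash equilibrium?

159.255

Village i's FOC: ∂u_i/∂g_i = α_i − g_i = 0, so g_i* = α_i.
NE contributions = (4.8, 4.2, 0.9, 1.8); G = 11.7.
W^NE = (Σα)·G − ½Σα_i² = 11.7² − ½·44.73 = 114.525.
Planner sets g_i = Σα_j = 11.7 for every i, so G^SO = 4·11.7 = 46.8.
W^SO = (Σα)·G^SO − ½·4·(Σα)² = (4/2)·11.7² = 273.78.
Deadweight loss = W^SO − W^NE = 159.255.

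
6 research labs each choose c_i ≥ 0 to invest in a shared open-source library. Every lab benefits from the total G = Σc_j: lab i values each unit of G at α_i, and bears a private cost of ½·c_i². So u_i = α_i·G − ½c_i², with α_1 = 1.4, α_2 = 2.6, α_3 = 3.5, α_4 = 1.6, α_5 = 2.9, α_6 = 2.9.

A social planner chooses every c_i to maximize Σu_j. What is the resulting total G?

89.4

Planner FOC: ∂(Σu_j)/∂c_i = (Σα_j) − c_i = 0, so c_i^SO = Σα_j = 14.9 for every i; G^SO = 89.4.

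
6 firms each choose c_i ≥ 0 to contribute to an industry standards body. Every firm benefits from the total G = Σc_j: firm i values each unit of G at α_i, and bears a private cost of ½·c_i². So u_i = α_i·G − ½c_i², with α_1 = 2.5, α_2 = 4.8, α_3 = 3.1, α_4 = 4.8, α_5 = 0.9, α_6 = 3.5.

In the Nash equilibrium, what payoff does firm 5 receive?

17.235

Firm i's FOC: ∂u_i/∂c_i = α_i − c_i = 0, so c_i* = α_i.
NE contributions = (2.5, 4.8, 3.1, 4.8, 0.9, 3.5); G = 19.6.
u_5 = α_5·G − ½·(c_5)² = 0.9·19.6 − ½·0.9² = 17.235.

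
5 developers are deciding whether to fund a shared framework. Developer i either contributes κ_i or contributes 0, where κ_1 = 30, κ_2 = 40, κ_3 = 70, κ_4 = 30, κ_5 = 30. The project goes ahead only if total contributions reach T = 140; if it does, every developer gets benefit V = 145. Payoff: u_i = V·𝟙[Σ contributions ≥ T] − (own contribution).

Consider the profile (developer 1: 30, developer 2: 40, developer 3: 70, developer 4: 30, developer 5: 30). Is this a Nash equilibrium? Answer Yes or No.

Total = 200 ≥ 140: provided.
Developer 1 (pledges 30, payoff 115): dropping to 0 → total 170, payoff 145. Profitable deviation.

No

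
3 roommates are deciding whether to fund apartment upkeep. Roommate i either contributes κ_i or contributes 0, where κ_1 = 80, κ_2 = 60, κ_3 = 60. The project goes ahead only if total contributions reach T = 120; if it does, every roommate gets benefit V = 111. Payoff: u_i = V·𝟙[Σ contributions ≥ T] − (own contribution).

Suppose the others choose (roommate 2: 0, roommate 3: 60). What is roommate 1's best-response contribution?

Others' total = 60. Contributing 80 brings total to 140 ≥ 120: gain V − κ_1 = 31.
Best response: 80.

80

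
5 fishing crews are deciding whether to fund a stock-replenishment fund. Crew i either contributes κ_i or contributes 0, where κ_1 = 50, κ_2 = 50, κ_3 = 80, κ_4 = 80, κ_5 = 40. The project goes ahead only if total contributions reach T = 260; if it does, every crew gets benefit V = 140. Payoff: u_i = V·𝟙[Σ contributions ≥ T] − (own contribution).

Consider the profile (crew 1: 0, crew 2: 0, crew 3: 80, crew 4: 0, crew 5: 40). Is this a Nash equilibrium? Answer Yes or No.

Total = 120 < 260: not provided.
Crew 1 (pledges 0, payoff 0): pledging 50 → total 170, payoff -50. No gain.
Crew 2 (pledges 0, payoff 0): pledging 50 → total 170, payoff -50. No gain.
Crew 3 (pledges 80, payoff -80): dropping to 0 → total 40, payoff 0. Profitable deviation.

No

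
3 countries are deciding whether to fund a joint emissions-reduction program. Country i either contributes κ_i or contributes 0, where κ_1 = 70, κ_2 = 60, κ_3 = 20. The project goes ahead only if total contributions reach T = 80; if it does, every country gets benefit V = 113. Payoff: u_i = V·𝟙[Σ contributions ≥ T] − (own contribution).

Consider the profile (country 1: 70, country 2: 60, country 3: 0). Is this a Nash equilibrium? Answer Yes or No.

Yes

Total = 130 ≥ 80: provided.
Country 1 (pledges 70, payoff 43): dropping to 0 → total 60, payoff 0. No gain.
Country 2 (pledges 60, payoff 53): dropping to 0 → total 70, payoff 0. No gain.
Country 3 (pledges 0, payoff 113): pledging 20 → total 150, payoff 93. No gain.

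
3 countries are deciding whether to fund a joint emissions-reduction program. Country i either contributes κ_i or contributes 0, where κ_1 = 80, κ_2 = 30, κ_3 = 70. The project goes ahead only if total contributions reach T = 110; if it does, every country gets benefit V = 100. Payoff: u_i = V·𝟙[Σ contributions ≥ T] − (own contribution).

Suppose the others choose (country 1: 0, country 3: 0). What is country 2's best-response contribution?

0

Others' total = 0. Even contributing 30 gives 30 < 110: no benefit either way.
Best response: 0.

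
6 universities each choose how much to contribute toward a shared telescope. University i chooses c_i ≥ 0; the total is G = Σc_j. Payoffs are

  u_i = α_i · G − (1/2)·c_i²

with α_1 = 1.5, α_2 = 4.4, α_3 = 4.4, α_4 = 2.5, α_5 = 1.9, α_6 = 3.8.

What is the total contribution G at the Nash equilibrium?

University i's FOC: ∂u_i/∂c_i = α_i − c_i = 0, so c_i* = α_i.
NE contributions = (1.5, 4.4, 4.4, 2.5, 1.9, 3.8); G = 18.5.

18.5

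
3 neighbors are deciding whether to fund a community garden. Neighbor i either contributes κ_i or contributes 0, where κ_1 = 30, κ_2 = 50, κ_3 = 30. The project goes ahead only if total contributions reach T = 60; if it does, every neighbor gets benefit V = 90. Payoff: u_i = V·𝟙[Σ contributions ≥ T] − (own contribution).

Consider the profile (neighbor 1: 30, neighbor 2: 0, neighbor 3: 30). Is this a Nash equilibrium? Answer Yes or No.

Total = 60 ≥ 60: provided.
Neighbor 1 (pledges 30, payoff 60): dropping to 0 → total 30, payoff 0. No gain.
Neighbor 2 (pledges 0, payoff 90): pledging 50 → total 110, payoff 40. No gain.
Neighbor 3 (pledges 30, payoff 60): dropping to 0 → total 30, payoff 0. No gain.

Yes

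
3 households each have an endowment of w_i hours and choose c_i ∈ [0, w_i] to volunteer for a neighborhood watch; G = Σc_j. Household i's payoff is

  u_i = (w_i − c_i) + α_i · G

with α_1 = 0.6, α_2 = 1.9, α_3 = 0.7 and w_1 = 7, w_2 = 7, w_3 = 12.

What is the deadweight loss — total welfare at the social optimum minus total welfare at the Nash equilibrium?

∂u_i/∂c_i = α_i − 1, so household i contributes w_i if α_i > 1, else 0.
α_i > 1 for i ∈ {2}; NE contributions (0, 7, 0), G = 7.
W^NE = Σw_i − G^NE + (Σα_i)·G^NE = 26 + 2.2·7 = 41.4.
Planner: ∂(Σu_j)/∂c_i = Σα_j − 1 = 2.2 > 0, so everyone contributes w_i; G^SO = 26, W^SO = 26 + 2.2·26 = 83.2.
Deadweight loss = 41.8.

41.8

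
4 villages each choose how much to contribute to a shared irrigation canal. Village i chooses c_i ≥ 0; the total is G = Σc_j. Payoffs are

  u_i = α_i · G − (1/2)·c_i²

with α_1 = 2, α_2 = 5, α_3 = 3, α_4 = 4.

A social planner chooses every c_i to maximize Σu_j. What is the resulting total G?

Planner FOC: ∂(Σu_j)/∂c_i = (Σα_j) − c_i = 0, so c_i^SO = Σα_j = 14 for every i; G^SO = 56.

56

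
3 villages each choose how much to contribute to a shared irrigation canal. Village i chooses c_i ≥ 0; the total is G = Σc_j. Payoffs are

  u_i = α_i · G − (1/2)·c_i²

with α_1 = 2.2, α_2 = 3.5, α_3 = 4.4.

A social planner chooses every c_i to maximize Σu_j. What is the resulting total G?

30.3

Planner FOC: ∂(Σu_j)/∂c_i = (Σα_j) − c_i = 0, so c_i^SO = Σα_j = 10.1 for every i; G^SO = 30.3.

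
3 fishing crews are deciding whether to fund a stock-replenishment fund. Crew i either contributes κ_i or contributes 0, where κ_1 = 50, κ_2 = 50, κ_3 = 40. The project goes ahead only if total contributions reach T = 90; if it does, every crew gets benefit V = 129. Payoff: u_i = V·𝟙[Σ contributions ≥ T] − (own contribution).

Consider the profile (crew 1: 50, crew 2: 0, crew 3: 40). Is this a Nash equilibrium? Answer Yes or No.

Total = 90 ≥ 90: provided.
Crew 1 (pledges 50, payoff 79): dropping to 0 → total 40, payoff 0. No gain.
Crew 2 (pledges 0, payoff 129): pledging 50 → total 140, payoff 79. No gain.
Crew 3 (pledges 40, payoff 89): dropping to 0 → total 50, payoff 0. No gain.

Yes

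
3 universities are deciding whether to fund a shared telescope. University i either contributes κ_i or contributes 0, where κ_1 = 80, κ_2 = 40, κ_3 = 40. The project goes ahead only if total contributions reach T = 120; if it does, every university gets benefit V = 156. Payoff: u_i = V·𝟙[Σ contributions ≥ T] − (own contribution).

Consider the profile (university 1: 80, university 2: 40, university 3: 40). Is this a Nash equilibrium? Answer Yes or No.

Total = 160 ≥ 120: provided.
University 1 (pledges 80, payoff 76): dropping to 0 → total 80, payoff 0. No gain.
University 2 (pledges 40, payoff 116): dropping to 0 → total 120, payoff 156. Profitable deviation.

No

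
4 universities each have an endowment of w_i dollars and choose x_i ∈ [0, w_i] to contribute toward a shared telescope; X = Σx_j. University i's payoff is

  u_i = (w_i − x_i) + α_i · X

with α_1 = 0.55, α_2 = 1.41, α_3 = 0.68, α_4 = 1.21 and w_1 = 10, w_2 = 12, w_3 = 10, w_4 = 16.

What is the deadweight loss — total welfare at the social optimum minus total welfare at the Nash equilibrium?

∂u_i/∂x_i = α_i − 1, so university i contributes w_i if α_i > 1, else 0.
α_i > 1 for i ∈ {2, 4}; NE contributions (0, 12, 0, 16), X = 28.
W^NE = Σw_i − X^NE + (Σα_i)·X^NE = 48 + 2.85·28 = 127.8.
Planner: ∂(Σu_j)/∂x_i = Σα_j − 1 = 2.85 > 0, so everyone contributes w_i; X^SO = 48, W^SO = 48 + 2.85·48 = 184.8.
Deadweight loss = 57.

57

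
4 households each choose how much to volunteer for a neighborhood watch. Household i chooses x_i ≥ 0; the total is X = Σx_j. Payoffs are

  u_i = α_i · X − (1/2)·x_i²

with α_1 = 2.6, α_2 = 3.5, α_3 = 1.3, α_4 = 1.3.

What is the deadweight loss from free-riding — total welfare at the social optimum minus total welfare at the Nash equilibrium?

86.885

Household i's FOC: ∂u_i/∂x_i = α_i − x_i = 0, so x_i* = α_i.
NE contributions = (2.6, 3.5, 1.3, 1.3); X = 8.7.
W^NE = (Σα)·X − ½Σα_i² = 8.7² − ½·22.39 = 64.495.
Planner sets x_i = Σα_j = 8.7 for every i, so X^SO = 4·8.7 = 34.8.
W^SO = (Σα)·X^SO − ½·4·(Σα)² = (4/2)·8.7² = 151.38.
Deadweight loss = W^SO − W^NE = 86.885.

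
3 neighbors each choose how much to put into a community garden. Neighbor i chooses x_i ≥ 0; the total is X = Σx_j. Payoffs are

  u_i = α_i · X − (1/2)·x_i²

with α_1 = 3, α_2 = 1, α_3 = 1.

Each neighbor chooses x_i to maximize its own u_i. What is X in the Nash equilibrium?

Neighbor i's FOC: ∂u_i/∂x_i = α_i − x_i = 0, so x_i* = α_i.
NE contributions = (3, 1, 1); X = 5.

5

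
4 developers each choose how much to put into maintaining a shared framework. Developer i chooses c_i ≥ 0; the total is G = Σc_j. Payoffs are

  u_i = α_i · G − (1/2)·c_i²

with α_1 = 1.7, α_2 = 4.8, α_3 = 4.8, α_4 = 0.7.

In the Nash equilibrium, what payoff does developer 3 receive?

46.08

Developer i's FOC: ∂u_i/∂c_i = α_i − c_i = 0, so c_i* = α_i.
NE contributions = (1.7, 4.8, 4.8, 0.7); G = 12.
u_3 = α_3·G − ½·(c_3)² = 4.8·12 − ½·4.8² = 46.08.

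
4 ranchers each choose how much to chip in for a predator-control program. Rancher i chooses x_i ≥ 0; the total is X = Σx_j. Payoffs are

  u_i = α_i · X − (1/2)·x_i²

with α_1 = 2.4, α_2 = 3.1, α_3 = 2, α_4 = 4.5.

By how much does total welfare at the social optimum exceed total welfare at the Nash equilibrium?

Rancher i's FOC: ∂u_i/∂x_i = α_i − x_i = 0, so x_i* = α_i.
NE contributions = (2.4, 3.1, 2, 4.5); X = 12.
W^NE = (Σα)·X − ½Σα_i² = 12² − ½·39.62 = 124.19.
Planner sets x_i = Σα_j = 12 for every i, so X^SO = 4·12 = 48.
W^SO = (Σα)·X^SO − ½·4·(Σα)² = (4/2)·12² = 288.
Deadweight loss = W^SO − W^NE = 163.81.

163.81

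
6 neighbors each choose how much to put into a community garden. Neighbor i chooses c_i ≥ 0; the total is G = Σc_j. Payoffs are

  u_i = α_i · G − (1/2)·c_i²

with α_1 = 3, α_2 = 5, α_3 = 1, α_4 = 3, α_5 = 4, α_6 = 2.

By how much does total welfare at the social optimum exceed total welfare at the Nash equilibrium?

680

Neighbor i's FOC: ∂u_i/∂c_i = α_i − c_i = 0, so c_i* = α_i.
NE contributions = (3, 5, 1, 3, 4, 2); G = 18.
W^NE = (Σα)·G − ½Σα_i² = 18² − ½·64 = 292.
Planner sets c_i = Σα_j = 18 for every i, so G^SO = 6·18 = 108.
W^SO = (Σα)·G^SO − ½·6·(Σα)² = (6/2)·18² = 972.
Deadweight loss = W^SO − W^NE = 680.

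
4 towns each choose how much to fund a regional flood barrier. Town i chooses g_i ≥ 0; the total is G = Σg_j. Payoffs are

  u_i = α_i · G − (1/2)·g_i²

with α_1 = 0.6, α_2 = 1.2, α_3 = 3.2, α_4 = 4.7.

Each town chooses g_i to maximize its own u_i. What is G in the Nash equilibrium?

9.7

Town i's FOC: ∂u_i/∂g_i = α_i − g_i = 0, so g_i* = α_i.
NE contributions = (0.6, 1.2, 3.2, 4.7); G = 9.7.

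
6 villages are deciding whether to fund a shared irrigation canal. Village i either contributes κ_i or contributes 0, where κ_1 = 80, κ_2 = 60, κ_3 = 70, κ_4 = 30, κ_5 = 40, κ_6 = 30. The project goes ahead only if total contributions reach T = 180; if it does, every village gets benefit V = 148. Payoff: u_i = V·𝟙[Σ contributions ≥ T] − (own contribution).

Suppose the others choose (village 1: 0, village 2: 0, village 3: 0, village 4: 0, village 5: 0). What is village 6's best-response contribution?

0

Others' total = 0. Even contributing 30 gives 30 < 180: no benefit either way.
Best response: 0.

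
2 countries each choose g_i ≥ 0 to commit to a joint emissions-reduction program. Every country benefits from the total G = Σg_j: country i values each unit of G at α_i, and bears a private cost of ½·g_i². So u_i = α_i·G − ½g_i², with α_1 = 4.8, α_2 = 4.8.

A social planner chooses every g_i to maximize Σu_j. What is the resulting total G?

Planner FOC: ∂(Σu_j)/∂g_i = (Σα_j) − g_i = 0, so g_i^SO = Σα_j = 9.6 for every i; G^SO = 19.2.

19.2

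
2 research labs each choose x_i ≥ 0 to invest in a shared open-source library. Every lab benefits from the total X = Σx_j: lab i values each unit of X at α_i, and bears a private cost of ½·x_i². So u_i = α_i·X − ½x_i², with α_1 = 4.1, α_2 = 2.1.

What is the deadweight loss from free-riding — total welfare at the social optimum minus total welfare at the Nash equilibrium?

10.61

Lab i's FOC: ∂u_i/∂x_i = α_i − x_i = 0, so x_i* = α_i.
NE contributions = (4.1, 2.1); X = 6.2.
W^NE = (Σα)·X − ½Σα_i² = 6.2² − ½·21.22 = 27.83.
Planner sets x_i = Σα_j = 6.2 for every i, so X^SO = 2·6.2 = 12.4.
W^SO = (Σα)·X^SO − ½·2·(Σα)² = (2/2)·6.2² = 38.44.
Deadweight loss = W^SO − W^NE = 10.61.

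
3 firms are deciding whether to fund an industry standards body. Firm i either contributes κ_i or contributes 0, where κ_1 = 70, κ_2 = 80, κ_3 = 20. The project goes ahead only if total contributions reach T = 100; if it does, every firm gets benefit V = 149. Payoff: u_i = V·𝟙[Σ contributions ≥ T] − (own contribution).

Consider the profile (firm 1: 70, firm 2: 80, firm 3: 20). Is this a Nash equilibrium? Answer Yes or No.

Total = 170 ≥ 100: provided.
Firm 1 (pledges 70, payoff 79): dropping to 0 → total 100, payoff 149. Profitable deviation.

No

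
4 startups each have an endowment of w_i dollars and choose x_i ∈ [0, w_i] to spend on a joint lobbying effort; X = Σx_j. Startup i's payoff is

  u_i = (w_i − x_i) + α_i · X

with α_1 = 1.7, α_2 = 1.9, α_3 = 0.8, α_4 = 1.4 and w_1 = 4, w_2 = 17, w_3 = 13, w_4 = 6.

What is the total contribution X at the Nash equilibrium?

∂u_i/∂x_i = α_i − 1, so startup i contributes w_i if α_i > 1, else 0.
α_i > 1 for i ∈ {1, 2, 4}; NE contributions (4, 17, 0, 6), X = 27.

27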